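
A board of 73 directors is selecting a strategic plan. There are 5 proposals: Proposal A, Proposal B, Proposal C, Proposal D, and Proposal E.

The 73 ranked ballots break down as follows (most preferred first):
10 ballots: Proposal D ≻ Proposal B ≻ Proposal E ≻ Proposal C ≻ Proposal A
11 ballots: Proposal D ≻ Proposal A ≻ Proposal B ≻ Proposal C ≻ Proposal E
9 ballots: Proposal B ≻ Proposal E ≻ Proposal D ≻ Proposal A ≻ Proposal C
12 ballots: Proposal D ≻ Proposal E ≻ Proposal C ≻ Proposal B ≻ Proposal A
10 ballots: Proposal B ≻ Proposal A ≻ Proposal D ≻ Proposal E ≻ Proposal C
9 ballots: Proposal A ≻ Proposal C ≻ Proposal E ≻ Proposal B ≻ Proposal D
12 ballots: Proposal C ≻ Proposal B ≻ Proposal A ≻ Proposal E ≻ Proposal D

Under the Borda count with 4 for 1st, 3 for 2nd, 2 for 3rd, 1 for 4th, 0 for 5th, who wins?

Proposal B

Proposal A: 10×0 + 11×3 + 9×1 + 12×0 + 10×3 + 9×4 + 12×2 = 132
Proposal B: 10×3 + 11×2 + 9×4 + 12×1 + 10×4 + 9×1 + 12×3 = 185
Proposal C: 10×1 + 11×1 + 9×0 + 12×2 + 10×0 + 9×3 + 12×4 = 120
Proposal D: 10×4 + 11×4 + 9×2 + 12×4 + 10×2 + 9×0 + 12×0 = 170
Proposal E: 10×2 + 11×0 + 9×3 + 12×3 + 10×1 + 9×2 + 12×1 = 123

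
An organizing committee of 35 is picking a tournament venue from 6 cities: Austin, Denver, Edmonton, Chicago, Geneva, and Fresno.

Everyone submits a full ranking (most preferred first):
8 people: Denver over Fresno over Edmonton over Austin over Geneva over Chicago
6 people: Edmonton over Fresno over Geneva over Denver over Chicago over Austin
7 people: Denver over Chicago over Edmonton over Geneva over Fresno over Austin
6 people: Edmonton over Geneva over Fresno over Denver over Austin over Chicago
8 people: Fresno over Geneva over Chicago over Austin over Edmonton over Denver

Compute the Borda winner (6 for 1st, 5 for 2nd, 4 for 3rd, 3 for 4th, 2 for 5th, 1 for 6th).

Fresno

Austin: 8×3 + 6×1 + 7×1 + 6×2 + 8×3 = 73
Denver: 8×6 + 6×3 + 7×6 + 6×3 + 8×1 = 134
Edmonton: 8×4 + 6×6 + 7×4 + 6×6 + 8×2 = 148
Chicago: 8×1 + 6×2 + 7×5 + 6×1 + 8×4 = 93
Geneva: 8×2 + 6×4 + 7×3 + 6×5 + 8×5 = 131
Fresno: 8×5 + 6×5 + 7×2 + 6×4 + 8×6 = 156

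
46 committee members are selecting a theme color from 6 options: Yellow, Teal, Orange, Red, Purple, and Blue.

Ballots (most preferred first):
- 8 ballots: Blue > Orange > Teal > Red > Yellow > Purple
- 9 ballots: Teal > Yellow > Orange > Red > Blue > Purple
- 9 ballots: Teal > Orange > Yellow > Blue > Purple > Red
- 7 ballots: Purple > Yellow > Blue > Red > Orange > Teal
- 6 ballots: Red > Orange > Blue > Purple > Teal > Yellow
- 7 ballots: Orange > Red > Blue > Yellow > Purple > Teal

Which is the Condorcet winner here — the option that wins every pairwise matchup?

Orange vs Yellow: 30–16
Orange vs Teal: 28–18
Orange vs Red: 33–13
Orange vs Purple: 39–7
Orange vs Blue: 31–15
Orange beats every other option.

Orange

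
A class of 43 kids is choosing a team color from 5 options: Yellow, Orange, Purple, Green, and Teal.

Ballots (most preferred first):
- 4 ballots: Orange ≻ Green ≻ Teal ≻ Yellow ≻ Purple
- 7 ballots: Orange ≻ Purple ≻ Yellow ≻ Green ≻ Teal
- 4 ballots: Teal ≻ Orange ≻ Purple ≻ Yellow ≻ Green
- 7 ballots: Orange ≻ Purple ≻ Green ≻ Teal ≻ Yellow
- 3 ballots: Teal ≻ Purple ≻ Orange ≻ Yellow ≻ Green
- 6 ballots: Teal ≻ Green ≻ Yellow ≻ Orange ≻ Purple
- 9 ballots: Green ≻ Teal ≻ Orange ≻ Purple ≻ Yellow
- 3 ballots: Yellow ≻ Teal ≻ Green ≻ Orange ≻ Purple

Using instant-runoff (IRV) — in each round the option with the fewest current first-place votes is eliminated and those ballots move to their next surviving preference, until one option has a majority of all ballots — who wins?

Round 1: Yellow 3, Orange 18, Purple 0, Green 9, Teal 13. Purple eliminated.
Round 2: Yellow 3, Orange 18, Green 9, Teal 13. Yellow eliminated.
Round 3: Orange 18, Green 9, Teal 16. Green eliminated.
Round 4: Orange 18, Teal 25. Teal has a majority (≥22).

Teal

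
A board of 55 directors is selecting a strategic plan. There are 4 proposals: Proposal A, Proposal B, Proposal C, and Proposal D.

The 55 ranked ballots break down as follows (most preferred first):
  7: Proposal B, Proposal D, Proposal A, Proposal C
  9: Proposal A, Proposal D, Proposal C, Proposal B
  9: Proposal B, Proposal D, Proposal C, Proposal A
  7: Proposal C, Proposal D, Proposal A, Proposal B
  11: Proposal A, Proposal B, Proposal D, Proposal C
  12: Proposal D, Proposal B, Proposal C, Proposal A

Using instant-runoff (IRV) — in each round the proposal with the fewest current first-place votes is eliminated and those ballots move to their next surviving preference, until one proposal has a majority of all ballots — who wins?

Round 1: Proposal A 20, Proposal B 16, Proposal C 7, Proposal D 12. Proposal C eliminated.
Round 2: Proposal A 20, Proposal B 16, Proposal D 19. Proposal B eliminated.
Round 3: Proposal A 20, Proposal D 35. Proposal D has a majority (≥28).

Proposal D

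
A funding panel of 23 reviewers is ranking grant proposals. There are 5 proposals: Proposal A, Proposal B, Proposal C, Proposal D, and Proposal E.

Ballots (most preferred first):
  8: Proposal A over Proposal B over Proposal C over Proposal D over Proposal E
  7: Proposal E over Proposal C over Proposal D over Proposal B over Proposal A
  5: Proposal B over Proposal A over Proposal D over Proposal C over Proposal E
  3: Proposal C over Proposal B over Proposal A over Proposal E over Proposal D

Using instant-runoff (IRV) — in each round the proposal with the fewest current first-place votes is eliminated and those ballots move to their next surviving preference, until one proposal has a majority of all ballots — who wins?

Proposal B

Round 1: Proposal A 8, Proposal B 5, Proposal C 3, Proposal D 0, Proposal E 7. Proposal D eliminated.
Round 2: Proposal A 8, Proposal B 5, Proposal C 3, Proposal E 7. Proposal C eliminated.
Round 3: Proposal A 8, Proposal B 8, Proposal E 7. Proposal E eliminated.
Round 4: Proposal A 8, Proposal B 15. Proposal B has a majority (≥12).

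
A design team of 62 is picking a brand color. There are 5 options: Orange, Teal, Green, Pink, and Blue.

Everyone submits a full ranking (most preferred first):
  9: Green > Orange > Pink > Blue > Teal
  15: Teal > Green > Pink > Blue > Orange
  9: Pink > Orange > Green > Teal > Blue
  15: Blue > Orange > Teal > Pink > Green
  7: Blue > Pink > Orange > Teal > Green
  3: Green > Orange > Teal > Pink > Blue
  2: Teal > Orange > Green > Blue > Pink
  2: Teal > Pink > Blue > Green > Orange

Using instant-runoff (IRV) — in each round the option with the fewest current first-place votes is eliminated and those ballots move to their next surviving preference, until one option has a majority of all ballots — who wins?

Green

Round 1: Orange 0, Teal 19, Green 12, Pink 9, Blue 22. Orange eliminated.
Round 2: Teal 19, Green 12, Pink 9, Blue 22. Pink eliminated.
Round 3: Teal 19, Green 21, Blue 22. Teal eliminated.
Round 4: Green 38, Blue 24. Green has a majority (≥32).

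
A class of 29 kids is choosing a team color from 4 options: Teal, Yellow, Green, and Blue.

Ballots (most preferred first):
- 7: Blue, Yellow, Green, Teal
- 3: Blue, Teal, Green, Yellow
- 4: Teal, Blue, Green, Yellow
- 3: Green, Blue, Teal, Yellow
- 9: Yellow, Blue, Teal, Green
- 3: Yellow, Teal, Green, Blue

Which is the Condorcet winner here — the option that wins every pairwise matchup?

Blue

Blue vs Teal: 22–7
Blue vs Yellow: 17–12
Blue vs Green: 23–6
Blue beats every other option.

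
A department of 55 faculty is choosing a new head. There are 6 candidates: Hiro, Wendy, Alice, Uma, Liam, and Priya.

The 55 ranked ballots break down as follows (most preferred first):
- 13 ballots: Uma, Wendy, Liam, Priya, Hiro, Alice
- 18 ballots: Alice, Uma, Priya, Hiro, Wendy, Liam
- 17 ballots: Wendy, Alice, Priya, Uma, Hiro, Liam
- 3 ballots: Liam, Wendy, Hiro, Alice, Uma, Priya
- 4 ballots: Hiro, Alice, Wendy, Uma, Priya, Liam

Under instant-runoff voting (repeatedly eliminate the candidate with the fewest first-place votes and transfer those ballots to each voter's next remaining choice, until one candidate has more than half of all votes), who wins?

Round 1: Hiro 4, Wendy 17, Alice 18, Uma 13, Liam 3, Priya 0. Priya eliminated.
Round 2: Hiro 4, Wendy 17, Alice 18, Uma 13, Liam 3. Liam eliminated.
Round 3: Hiro 4, Wendy 20, Alice 18, Uma 13. Hiro eliminated.
Round 4: Wendy 20, Alice 22, Uma 13. Uma eliminated.
Round 5: Wendy 33, Alice 22. Wendy has a majority (≥28).

Wendy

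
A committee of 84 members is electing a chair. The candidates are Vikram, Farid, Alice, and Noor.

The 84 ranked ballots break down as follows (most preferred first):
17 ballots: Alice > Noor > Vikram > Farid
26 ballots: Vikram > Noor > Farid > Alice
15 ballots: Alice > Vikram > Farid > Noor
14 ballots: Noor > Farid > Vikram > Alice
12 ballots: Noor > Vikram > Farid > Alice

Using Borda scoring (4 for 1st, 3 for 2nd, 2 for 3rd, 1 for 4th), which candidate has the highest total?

Noor

Vikram: 17×2 + 26×4 + 15×3 + 14×2 + 12×3 = 247
Farid: 17×1 + 26×2 + 15×2 + 14×3 + 12×2 = 165
Alice: 17×4 + 26×1 + 15×4 + 14×1 + 12×1 = 180
Noor: 17×3 + 26×3 + 15×1 + 14×4 + 12×4 = 248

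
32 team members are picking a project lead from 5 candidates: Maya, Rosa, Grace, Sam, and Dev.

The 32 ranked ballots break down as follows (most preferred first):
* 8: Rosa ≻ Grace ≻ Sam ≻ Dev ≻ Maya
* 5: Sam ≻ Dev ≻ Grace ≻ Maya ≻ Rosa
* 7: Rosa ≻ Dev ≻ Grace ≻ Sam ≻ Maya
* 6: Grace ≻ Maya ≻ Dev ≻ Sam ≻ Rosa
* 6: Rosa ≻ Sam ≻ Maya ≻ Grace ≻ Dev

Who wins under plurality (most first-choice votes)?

Rosa

First-place votes: Maya 0, Rosa 21, Grace 6, Sam 5, Dev 0.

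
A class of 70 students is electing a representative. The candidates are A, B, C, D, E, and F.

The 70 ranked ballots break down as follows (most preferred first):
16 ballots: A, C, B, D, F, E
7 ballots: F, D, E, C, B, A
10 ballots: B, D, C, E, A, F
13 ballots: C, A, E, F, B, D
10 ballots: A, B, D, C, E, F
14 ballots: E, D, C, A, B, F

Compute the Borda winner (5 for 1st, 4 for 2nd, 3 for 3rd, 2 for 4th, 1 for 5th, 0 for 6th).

A: 16×5 + 7×0 + 10×1 + 13×4 + 10×5 + 14×2 = 220
B: 16×3 + 7×1 + 10×5 + 13×1 + 10×4 + 14×1 = 172
C: 16×4 + 7×2 + 10×3 + 13×5 + 10×2 + 14×3 = 235
D: 16×2 + 7×4 + 10×4 + 13×0 + 10×3 + 14×4 = 186
E: 16×0 + 7×3 + 10×2 + 13×3 + 10×1 + 14×5 = 160
F: 16×1 + 7×5 + 10×0 + 13×2 + 10×0 + 14×0 = 77

C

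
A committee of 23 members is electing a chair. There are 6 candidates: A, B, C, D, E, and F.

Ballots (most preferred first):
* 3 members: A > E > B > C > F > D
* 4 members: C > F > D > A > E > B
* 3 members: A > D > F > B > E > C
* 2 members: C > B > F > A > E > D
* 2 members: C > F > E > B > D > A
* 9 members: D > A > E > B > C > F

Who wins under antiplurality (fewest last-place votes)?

Last-place votes: A 2, B 4, C 3, D 5, E 0, F 9.

E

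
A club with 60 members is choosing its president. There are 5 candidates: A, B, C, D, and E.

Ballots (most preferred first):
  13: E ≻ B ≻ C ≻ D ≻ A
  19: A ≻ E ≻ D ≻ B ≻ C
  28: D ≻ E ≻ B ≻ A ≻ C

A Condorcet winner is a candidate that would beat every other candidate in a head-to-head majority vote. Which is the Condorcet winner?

E

E vs A: 41–19
E vs B: 60–0
E vs C: 60–0
E vs D: 32–28
E beats every other candidate.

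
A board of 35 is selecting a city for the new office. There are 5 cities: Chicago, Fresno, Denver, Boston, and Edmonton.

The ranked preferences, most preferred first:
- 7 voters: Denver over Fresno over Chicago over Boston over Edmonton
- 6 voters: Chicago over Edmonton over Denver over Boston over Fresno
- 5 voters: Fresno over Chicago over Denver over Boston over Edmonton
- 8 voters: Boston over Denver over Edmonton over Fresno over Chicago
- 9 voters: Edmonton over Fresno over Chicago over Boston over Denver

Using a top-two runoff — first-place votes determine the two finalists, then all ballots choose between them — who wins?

Boston

Round 1 first-place votes: Chicago 6, Fresno 5, Denver 7, Boston 8, Edmonton 9. Edmonton and Boston advance.
Runoff: Edmonton is ranked above Boston on 15 ballots, Boston above Edmonton on 20.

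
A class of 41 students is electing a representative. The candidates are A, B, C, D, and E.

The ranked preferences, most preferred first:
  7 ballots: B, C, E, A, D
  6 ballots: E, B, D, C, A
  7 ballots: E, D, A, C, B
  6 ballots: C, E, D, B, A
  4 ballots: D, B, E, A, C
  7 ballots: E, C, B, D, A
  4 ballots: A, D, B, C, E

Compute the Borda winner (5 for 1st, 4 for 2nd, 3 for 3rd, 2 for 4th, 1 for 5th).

E

A: 7×2 + 6×1 + 7×3 + 6×1 + 4×2 + 7×1 + 4×5 = 82
B: 7×5 + 6×4 + 7×1 + 6×2 + 4×4 + 7×3 + 4×3 = 127
C: 7×4 + 6×2 + 7×2 + 6×5 + 4×1 + 7×4 + 4×2 = 124
D: 7×1 + 6×3 + 7×4 + 6×3 + 4×5 + 7×2 + 4×4 = 121
E: 7×3 + 6×5 + 7×5 + 6×4 + 4×3 + 7×5 + 4×1 = 161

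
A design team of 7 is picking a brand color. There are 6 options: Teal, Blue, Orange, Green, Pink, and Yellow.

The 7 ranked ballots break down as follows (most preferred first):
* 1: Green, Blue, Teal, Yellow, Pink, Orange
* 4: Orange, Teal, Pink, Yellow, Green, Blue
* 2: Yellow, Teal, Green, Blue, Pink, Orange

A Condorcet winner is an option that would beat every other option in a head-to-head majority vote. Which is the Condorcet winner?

Orange

Orange vs Teal: 4–3
Orange vs Blue: 4–3
Orange vs Green: 4–3
Orange vs Pink: 4–3
Orange vs Yellow: 4–3
Orange beats every other option.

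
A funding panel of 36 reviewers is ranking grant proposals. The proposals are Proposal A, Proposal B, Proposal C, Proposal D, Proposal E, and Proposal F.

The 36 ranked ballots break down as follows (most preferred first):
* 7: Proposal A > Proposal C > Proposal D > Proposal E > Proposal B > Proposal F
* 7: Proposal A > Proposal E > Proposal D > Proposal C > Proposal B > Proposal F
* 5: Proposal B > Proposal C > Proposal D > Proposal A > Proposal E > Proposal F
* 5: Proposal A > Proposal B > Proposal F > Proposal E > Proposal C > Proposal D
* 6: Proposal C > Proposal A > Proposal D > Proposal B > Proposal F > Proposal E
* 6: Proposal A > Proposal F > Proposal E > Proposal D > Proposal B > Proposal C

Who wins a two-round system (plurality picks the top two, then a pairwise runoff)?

Proposal A

Round 1 first-place votes: Proposal A 25, Proposal B 5, Proposal C 6, Proposal D 0, Proposal E 0, Proposal F 0. Proposal A and Proposal C advance.
Runoff: Proposal A is ranked above Proposal C on 25 ballots, Proposal C above Proposal A on 11.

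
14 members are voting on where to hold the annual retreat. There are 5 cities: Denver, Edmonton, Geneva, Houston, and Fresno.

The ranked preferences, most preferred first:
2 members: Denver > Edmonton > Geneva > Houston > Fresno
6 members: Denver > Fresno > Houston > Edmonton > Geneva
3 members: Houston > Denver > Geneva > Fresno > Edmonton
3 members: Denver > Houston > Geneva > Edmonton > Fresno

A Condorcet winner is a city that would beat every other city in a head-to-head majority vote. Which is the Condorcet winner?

Denver

Denver vs Edmonton: 14–0
Denver vs Geneva: 14–0
Denver vs Houston: 11–3
Denver vs Fresno: 14–0
Denver beats every other city.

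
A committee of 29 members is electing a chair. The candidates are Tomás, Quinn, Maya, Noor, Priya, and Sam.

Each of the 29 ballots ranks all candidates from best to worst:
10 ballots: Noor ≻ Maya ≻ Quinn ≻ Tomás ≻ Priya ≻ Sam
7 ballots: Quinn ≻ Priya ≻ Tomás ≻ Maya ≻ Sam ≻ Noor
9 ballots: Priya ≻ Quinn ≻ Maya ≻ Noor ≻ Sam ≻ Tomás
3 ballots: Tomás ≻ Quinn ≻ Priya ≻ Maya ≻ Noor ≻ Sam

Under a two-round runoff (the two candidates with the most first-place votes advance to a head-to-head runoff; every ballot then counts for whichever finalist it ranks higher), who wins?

Priya

Round 1 first-place votes: Tomás 3, Quinn 7, Maya 0, Noor 10, Priya 9, Sam 0. Noor and Priya advance.
Runoff: Noor is ranked above Priya on 10 ballots, Priya above Noor on 19.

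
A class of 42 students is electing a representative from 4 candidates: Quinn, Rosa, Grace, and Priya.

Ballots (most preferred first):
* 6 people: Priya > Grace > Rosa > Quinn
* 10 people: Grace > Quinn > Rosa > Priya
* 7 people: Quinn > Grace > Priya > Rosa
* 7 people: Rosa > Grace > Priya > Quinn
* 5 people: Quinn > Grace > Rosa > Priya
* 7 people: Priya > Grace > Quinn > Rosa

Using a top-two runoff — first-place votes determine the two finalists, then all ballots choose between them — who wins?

Quinn

Round 1 first-place votes: Quinn 12, Rosa 7, Grace 10, Priya 13. Priya and Quinn advance.
Runoff: Priya is ranked above Quinn on 20 ballots, Quinn above Priya on 22.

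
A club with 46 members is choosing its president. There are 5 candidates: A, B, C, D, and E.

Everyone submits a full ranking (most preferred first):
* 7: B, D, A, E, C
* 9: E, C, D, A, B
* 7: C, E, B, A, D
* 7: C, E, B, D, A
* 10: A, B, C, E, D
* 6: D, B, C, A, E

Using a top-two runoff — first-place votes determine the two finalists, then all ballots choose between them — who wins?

Round 1 first-place votes: A 10, B 7, C 14, D 6, E 9. C and A advance.
Runoff: C is ranked above A on 29 ballots, A above C on 17.

C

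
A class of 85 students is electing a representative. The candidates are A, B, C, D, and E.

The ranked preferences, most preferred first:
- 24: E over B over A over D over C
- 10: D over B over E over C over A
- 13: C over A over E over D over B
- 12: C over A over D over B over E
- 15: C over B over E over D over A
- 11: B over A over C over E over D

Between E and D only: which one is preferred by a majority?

E

E is ranked above D on 63 ballots; D above E on 22.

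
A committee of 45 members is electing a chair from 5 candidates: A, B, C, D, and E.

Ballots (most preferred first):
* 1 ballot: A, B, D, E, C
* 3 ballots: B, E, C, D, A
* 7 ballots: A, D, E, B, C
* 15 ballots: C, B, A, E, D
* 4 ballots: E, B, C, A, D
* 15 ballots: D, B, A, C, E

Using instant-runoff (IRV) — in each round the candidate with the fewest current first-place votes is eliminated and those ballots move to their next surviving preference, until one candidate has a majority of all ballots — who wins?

D

Round 1: A 8, B 3, C 15, D 15, E 4. B eliminated.
Round 2: A 8, C 15, D 15, E 7. E eliminated.
Round 3: A 8, C 22, D 15. A eliminated.
Round 4: C 22, D 23. D has a majority (≥23).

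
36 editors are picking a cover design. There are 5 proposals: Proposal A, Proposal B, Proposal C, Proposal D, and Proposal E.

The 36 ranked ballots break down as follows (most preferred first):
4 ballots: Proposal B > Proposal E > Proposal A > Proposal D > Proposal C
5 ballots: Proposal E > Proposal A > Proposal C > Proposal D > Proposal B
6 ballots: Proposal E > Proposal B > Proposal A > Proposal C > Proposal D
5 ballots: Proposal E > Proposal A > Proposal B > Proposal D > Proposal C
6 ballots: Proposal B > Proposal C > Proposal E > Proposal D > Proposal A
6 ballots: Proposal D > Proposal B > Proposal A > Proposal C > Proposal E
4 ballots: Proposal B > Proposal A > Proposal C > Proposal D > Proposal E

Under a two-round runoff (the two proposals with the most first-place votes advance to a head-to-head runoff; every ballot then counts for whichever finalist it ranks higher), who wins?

Round 1 first-place votes: Proposal A 0, Proposal B 14, Proposal C 0, Proposal D 6, Proposal E 16. Proposal E and Proposal B advance.
Runoff: Proposal E is ranked above Proposal B on 16 ballots, Proposal B above Proposal E on 20.

Proposal B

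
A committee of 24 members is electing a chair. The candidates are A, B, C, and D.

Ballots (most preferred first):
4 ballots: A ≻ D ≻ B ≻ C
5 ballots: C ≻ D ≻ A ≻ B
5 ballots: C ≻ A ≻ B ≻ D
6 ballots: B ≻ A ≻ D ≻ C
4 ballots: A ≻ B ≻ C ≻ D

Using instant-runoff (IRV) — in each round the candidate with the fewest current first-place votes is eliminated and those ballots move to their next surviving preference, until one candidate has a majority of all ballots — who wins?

A

Round 1: A 8, B 6, C 10, D 0. D eliminated.
Round 2: A 8, B 6, C 10. B eliminated.
Round 3: A 14, C 10. A has a majority (≥13).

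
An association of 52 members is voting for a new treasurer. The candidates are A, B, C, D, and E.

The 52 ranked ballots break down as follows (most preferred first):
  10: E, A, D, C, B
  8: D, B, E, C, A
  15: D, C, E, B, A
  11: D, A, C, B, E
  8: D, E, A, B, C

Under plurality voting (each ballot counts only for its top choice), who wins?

D

First-place votes: A 0, B 0, C 0, D 42, E 10.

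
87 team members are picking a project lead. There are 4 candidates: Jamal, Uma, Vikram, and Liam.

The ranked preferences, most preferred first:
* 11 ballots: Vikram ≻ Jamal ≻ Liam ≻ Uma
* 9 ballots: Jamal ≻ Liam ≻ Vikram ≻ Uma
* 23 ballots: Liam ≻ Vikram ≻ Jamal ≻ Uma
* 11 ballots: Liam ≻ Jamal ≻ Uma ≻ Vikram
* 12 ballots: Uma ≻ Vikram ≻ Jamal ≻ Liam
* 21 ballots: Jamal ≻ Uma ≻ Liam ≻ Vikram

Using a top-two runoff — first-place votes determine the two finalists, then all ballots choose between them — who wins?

Round 1 first-place votes: Jamal 30, Uma 12, Vikram 11, Liam 34. Liam and Jamal advance.
Runoff: Liam is ranked above Jamal on 34 ballots, Jamal above Liam on 53.

Jamal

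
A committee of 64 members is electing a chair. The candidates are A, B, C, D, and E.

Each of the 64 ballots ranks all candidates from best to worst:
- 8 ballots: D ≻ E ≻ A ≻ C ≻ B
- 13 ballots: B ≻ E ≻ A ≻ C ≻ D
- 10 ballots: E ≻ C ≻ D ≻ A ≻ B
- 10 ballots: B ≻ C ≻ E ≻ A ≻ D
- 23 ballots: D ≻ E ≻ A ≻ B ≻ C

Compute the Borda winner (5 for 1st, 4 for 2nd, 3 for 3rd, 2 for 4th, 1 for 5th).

E

A: 8×3 + 13×3 + 10×2 + 10×2 + 23×3 = 172
B: 8×1 + 13×5 + 10×1 + 10×5 + 23×2 = 179
C: 8×2 + 13×2 + 10×4 + 10×4 + 23×1 = 145
D: 8×5 + 13×1 + 10×3 + 10×1 + 23×5 = 208
E: 8×4 + 13×4 + 10×5 + 10×3 + 23×4 = 256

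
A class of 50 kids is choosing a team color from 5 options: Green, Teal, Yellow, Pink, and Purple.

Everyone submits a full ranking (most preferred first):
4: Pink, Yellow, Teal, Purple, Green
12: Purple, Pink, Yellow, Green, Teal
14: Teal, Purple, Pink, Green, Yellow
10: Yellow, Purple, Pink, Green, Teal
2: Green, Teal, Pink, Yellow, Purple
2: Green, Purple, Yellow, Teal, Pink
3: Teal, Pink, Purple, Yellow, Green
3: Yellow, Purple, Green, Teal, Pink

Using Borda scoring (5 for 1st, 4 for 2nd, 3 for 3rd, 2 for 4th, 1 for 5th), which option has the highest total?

Purple

Green: 4×1 + 12×2 + 14×2 + 10×2 + 2×5 + 2×5 + 3×1 + 3×3 = 108
Teal: 4×3 + 12×1 + 14×5 + 10×1 + 2×4 + 2×2 + 3×5 + 3×2 = 137
Yellow: 4×4 + 12×3 + 14×1 + 10×5 + 2×2 + 2×3 + 3×2 + 3×5 = 147
Pink: 4×5 + 12×4 + 14×3 + 10×3 + 2×3 + 2×1 + 3×4 + 3×1 = 163
Purple: 4×2 + 12×5 + 14×4 + 10×4 + 2×1 + 2×4 + 3×3 + 3×4 = 195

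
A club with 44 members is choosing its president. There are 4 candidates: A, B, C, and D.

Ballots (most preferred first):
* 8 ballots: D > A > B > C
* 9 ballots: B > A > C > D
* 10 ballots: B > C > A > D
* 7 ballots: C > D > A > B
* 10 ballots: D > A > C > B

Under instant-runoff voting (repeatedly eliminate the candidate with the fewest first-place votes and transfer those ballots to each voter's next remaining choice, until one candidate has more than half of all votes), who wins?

D

Round 1: A 0, B 19, C 7, D 18. A eliminated.
Round 2: B 19, C 7, D 18. C eliminated.
Round 3: B 19, D 25. D has a majority (≥23).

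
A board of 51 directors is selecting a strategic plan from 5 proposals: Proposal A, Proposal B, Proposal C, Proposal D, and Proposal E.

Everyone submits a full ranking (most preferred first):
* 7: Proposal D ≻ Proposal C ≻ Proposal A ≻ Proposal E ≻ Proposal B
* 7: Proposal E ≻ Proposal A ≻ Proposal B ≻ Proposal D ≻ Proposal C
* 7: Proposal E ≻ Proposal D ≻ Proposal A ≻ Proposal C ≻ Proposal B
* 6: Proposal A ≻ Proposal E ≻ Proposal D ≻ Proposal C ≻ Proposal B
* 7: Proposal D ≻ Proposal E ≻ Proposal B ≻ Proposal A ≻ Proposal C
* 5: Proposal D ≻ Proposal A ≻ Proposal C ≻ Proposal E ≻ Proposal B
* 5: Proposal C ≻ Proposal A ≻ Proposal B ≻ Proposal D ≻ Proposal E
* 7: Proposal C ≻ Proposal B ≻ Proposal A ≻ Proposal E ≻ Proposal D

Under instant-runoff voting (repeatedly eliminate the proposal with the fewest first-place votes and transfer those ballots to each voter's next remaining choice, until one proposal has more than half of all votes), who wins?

Proposal E

Round 1: Proposal A 6, Proposal B 0, Proposal C 12, Proposal D 19, Proposal E 14. Proposal B eliminated.
Round 2: Proposal A 6, Proposal C 12, Proposal D 19, Proposal E 14. Proposal A eliminated.
Round 3: Proposal C 12, Proposal D 19, Proposal E 20. Proposal C eliminated.
Round 4: Proposal D 24, Proposal E 27. Proposal E has a majority (≥26).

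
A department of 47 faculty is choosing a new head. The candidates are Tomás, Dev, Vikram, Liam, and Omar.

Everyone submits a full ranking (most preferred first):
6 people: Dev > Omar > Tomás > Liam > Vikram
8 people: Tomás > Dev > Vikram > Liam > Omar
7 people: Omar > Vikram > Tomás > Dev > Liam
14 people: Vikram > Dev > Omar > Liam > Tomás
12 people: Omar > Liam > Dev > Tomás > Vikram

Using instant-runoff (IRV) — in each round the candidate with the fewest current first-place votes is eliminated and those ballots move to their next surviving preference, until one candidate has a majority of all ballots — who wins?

Omar

Round 1: Tomás 8, Dev 6, Vikram 14, Liam 0, Omar 19. Liam eliminated.
Round 2: Tomás 8, Dev 6, Vikram 14, Omar 19. Dev eliminated.
Round 3: Tomás 8, Vikram 14, Omar 25. Omar has a majority (≥24).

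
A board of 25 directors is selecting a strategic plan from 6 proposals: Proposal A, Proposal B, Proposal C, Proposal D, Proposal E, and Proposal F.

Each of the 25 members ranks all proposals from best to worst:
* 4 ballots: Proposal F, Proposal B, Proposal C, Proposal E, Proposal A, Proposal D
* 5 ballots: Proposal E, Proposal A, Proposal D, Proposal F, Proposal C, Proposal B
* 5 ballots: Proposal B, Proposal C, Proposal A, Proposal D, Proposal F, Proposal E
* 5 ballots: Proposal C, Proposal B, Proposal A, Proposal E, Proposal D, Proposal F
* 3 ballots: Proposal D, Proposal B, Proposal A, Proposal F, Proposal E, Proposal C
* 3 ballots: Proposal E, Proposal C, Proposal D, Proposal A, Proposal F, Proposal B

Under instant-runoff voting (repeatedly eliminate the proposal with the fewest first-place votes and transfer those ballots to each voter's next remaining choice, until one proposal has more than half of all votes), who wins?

Round 1: Proposal A 0, Proposal B 5, Proposal C 5, Proposal D 3, Proposal E 8, Proposal F 4. Proposal A eliminated.
Round 2: Proposal B 5, Proposal C 5, Proposal D 3, Proposal E 8, Proposal F 4. Proposal D eliminated.
Round 3: Proposal B 8, Proposal C 5, Proposal E 8, Proposal F 4. Proposal F eliminated.
Round 4: Proposal B 12, Proposal C 5, Proposal E 8. Proposal C eliminated.
Round 5: Proposal B 17, Proposal E 8. Proposal B has a majority (≥13).

Proposal B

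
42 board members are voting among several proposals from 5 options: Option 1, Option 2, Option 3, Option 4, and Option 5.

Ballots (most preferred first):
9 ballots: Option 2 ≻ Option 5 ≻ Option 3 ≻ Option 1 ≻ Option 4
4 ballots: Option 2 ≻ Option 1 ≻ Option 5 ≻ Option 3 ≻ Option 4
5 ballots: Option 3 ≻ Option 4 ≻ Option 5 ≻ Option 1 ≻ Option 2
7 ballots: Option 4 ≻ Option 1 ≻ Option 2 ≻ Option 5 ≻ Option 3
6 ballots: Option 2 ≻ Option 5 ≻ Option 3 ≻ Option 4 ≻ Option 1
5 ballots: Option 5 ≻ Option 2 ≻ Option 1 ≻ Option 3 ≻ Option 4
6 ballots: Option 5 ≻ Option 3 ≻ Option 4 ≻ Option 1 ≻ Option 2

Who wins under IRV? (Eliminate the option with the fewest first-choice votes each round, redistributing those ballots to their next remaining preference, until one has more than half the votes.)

Option 2

Round 1: Option 1 0, Option 2 19, Option 3 5, Option 4 7, Option 5 11. Option 1 eliminated.
Round 2: Option 2 19, Option 3 5, Option 4 7, Option 5 11. Option 3 eliminated.
Round 3: Option 2 19, Option 4 12, Option 5 11. Option 5 eliminated.
Round 4: Option 2 24, Option 4 18. Option 2 has a majority (≥22).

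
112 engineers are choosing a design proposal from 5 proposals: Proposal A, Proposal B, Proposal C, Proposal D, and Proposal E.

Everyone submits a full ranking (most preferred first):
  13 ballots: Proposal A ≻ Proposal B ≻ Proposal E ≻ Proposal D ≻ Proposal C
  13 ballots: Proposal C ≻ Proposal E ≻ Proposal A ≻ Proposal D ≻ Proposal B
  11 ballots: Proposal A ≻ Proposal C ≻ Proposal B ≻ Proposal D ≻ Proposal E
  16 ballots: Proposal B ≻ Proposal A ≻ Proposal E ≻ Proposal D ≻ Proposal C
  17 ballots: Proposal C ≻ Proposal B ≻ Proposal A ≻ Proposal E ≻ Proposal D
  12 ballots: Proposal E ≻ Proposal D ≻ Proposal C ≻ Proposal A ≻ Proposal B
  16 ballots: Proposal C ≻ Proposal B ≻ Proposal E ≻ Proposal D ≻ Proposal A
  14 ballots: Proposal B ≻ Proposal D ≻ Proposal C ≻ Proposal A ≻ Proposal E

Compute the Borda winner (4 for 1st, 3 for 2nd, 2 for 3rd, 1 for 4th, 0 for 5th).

Proposal A: 13×4 + 13×2 + 11×4 + 16×3 + 17×2 + 12×1 + 16×0 + 14×1 = 230
Proposal B: 13×3 + 13×0 + 11×2 + 16×4 + 17×3 + 12×0 + 16×3 + 14×4 = 280
Proposal C: 13×0 + 13×4 + 11×3 + 16×0 + 17×4 + 12×2 + 16×4 + 14×2 = 269
Proposal D: 13×1 + 13×1 + 11×1 + 16×1 + 17×0 + 12×3 + 16×1 + 14×3 = 147
Proposal E: 13×2 + 13×3 + 11×0 + 16×2 + 17×1 + 12×4 + 16×2 + 14×0 = 194

Proposal B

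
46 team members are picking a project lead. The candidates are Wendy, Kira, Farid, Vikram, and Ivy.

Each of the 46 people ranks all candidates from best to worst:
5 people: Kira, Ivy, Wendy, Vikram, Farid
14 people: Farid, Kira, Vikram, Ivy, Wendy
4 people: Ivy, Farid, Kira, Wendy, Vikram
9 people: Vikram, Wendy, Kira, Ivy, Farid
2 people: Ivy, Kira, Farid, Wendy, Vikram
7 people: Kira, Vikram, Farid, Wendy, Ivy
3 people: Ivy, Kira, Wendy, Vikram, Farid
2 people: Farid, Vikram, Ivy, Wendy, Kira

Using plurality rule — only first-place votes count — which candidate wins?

First-place votes: Wendy 0, Kira 12, Farid 16, Vikram 9, Ivy 9.

Farid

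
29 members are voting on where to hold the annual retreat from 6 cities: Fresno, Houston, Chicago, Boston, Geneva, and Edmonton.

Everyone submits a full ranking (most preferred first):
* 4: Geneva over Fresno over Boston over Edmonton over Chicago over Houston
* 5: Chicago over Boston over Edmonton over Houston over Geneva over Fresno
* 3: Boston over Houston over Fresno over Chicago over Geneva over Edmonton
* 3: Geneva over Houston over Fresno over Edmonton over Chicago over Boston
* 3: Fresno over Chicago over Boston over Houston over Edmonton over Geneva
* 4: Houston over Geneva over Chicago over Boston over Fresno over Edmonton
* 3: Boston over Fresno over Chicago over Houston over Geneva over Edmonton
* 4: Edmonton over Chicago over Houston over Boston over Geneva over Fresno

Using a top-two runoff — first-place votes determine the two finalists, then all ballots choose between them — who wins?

Round 1 first-place votes: Fresno 3, Houston 4, Chicago 5, Boston 6, Geneva 7, Edmonton 4. Geneva and Boston advance.
Runoff: Geneva is ranked above Boston on 11 ballots, Boston above Geneva on 18.

Boston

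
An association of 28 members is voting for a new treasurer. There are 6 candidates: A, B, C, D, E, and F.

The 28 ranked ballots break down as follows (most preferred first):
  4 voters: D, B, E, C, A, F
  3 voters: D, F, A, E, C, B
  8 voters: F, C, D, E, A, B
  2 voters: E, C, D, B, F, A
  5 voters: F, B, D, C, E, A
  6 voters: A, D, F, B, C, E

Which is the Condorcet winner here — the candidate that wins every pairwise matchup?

D vs A: 22–6
D vs B: 23–5
D vs C: 18–10
D vs E: 26–2
D vs F: 15–13
D beats every other candidate.

D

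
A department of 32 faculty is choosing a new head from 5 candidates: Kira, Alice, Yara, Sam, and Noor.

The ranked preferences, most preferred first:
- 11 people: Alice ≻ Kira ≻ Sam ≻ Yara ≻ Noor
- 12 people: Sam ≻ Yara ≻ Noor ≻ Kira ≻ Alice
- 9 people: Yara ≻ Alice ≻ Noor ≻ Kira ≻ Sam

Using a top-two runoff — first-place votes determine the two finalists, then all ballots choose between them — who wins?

Round 1 first-place votes: Kira 0, Alice 11, Yara 9, Sam 12, Noor 0. Sam and Alice advance.
Runoff: Sam is ranked above Alice on 12 ballots, Alice above Sam on 20.

Alice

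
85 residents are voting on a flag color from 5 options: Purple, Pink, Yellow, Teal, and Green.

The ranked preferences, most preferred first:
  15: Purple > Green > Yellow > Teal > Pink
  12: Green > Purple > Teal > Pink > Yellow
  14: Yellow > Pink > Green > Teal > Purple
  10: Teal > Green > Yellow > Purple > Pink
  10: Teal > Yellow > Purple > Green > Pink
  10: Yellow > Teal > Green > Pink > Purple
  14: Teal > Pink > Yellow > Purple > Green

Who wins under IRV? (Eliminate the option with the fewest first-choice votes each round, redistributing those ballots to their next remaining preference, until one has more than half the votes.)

Round 1: Purple 15, Pink 0, Yellow 24, Teal 34, Green 12. Pink eliminated.
Round 2: Purple 15, Yellow 24, Teal 34, Green 12. Green eliminated.
Round 3: Purple 27, Yellow 24, Teal 34. Yellow eliminated.
Round 4: Purple 27, Teal 58. Teal has a majority (≥43).

Teal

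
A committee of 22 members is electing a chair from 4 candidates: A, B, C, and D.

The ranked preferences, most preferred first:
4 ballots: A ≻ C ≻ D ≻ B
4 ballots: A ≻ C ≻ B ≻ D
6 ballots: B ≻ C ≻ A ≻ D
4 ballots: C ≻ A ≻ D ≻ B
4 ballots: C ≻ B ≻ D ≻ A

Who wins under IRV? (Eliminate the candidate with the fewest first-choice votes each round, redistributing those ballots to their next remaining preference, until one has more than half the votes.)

C

Round 1: A 8, B 6, C 8, D 0. D eliminated.
Round 2: A 8, B 6, C 8. B eliminated.
Round 3: A 8, C 14. C has a majority (≥12).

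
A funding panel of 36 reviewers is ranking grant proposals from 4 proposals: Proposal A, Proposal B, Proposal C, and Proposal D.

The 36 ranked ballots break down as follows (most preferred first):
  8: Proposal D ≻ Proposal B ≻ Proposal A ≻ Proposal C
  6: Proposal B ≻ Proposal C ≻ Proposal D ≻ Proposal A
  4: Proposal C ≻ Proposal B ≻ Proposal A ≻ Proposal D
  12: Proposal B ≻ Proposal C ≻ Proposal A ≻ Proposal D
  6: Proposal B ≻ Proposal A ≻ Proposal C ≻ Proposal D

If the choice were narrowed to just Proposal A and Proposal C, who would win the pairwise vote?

Proposal C

Proposal A is ranked above Proposal C on 14 ballots; Proposal C above Proposal A on 22.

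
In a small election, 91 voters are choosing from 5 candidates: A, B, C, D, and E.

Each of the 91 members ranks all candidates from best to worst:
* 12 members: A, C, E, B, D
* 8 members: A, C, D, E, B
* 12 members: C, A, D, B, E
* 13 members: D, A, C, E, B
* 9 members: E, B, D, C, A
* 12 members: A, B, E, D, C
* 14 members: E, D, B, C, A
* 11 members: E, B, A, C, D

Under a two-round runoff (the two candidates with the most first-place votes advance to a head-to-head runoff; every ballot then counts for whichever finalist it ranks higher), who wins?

Round 1 first-place votes: A 32, B 0, C 12, D 13, E 34. E and A advance.
Runoff: E is ranked above A on 34 ballots, A above E on 57.

A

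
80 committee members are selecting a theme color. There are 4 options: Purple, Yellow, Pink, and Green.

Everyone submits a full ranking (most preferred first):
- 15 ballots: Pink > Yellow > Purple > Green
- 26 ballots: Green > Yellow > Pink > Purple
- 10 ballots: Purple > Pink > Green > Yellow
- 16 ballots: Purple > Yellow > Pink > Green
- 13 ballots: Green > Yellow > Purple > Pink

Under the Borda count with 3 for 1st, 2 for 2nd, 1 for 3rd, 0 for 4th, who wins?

Yellow

Purple: 15×1 + 26×0 + 10×3 + 16×3 + 13×1 = 106
Yellow: 15×2 + 26×2 + 10×0 + 16×2 + 13×2 = 140
Pink: 15×3 + 26×1 + 10×2 + 16×1 + 13×0 = 107
Green: 15×0 + 26×3 + 10×1 + 16×0 + 13×3 = 127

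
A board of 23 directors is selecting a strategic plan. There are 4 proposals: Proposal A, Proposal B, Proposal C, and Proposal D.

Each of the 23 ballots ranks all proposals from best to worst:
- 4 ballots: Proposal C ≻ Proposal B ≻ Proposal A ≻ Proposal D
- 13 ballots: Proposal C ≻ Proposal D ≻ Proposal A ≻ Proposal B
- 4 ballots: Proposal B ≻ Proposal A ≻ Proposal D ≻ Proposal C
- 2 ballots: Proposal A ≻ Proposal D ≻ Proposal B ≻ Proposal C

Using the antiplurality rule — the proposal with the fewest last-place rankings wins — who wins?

Last-place votes: Proposal A 0, Proposal B 13, Proposal C 6, Proposal D 4.

Proposal A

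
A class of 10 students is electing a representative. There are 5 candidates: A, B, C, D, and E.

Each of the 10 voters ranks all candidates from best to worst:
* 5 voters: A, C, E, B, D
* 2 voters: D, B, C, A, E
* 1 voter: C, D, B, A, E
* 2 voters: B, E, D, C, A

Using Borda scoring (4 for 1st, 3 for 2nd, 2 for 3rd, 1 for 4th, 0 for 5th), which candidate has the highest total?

C

A: 5×4 + 2×1 + 1×1 + 2×0 = 23
B: 5×1 + 2×3 + 1×2 + 2×4 = 21
C: 5×3 + 2×2 + 1×4 + 2×1 = 25
D: 5×0 + 2×4 + 1×3 + 2×2 = 15
E: 5×2 + 2×0 + 1×0 + 2×3 = 16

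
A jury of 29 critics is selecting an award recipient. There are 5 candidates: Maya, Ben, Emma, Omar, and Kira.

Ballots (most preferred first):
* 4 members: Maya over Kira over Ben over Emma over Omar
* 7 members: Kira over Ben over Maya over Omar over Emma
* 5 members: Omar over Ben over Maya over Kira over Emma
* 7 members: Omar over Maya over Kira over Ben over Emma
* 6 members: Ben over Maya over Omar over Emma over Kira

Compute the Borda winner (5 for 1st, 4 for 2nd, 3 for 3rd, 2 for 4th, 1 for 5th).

Maya: 4×5 + 7×3 + 5×3 + 7×4 + 6×4 = 108
Ben: 4×3 + 7×4 + 5×4 + 7×2 + 6×5 = 104
Emma: 4×2 + 7×1 + 5×1 + 7×1 + 6×2 = 39
Omar: 4×1 + 7×2 + 5×5 + 7×5 + 6×3 = 96
Kira: 4×4 + 7×5 + 5×2 + 7×3 + 6×1 = 88

Maya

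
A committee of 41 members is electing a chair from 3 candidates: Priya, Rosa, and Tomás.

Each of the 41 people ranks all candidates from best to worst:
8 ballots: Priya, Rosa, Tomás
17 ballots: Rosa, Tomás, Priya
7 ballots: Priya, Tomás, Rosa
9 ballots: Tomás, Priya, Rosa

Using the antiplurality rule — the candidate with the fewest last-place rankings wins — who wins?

Tomás

Last-place votes: Priya 17, Rosa 16, Tomás 8.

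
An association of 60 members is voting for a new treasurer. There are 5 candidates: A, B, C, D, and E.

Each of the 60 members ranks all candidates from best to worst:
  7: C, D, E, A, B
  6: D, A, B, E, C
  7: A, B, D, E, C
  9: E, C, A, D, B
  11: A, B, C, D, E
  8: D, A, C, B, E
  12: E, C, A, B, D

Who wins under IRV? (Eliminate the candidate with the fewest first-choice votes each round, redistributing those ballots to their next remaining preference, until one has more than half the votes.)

Round 1: A 18, B 0, C 7, D 14, E 21. B eliminated.
Round 2: A 18, C 7, D 14, E 21. C eliminated.
Round 3: A 18, D 21, E 21. A eliminated.
Round 4: D 39, E 21. D has a majority (≥31).

D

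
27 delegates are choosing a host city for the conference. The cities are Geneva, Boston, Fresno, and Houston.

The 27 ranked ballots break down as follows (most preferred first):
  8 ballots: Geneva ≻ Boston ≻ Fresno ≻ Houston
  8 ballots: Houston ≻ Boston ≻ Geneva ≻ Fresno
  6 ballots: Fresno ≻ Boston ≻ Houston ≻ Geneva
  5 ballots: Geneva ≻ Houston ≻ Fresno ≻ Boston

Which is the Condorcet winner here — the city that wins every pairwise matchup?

Boston

Boston vs Geneva: 14–13
Boston vs Fresno: 16–11
Boston vs Houston: 14–13
Boston beats every other city.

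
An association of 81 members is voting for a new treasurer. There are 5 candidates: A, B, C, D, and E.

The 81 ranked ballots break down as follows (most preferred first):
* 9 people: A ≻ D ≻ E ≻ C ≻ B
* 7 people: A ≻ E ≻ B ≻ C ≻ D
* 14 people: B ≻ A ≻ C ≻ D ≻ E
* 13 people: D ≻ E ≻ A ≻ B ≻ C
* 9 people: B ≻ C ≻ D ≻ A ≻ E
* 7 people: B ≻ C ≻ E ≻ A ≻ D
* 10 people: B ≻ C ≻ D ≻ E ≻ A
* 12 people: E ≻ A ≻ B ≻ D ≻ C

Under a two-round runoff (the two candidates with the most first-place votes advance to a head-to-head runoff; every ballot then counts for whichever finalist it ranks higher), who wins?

Round 1 first-place votes: A 16, B 40, C 0, D 13, E 12. B and A advance.
Runoff: B is ranked above A on 40 ballots, A above B on 41.

A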